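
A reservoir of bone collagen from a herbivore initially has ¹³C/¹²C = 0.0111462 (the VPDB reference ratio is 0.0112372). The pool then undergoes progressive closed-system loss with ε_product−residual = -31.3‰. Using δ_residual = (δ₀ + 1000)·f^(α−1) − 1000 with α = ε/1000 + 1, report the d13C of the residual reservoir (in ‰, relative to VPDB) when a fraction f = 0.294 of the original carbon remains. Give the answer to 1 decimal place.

30.6‰

δ₀ = (0.0111462/0.0112372 − 1)×1000 = (0.991902 − 1)×1000 = -8.098‰
α − 1 = ε/1000 = -0.0313
f^(α−1) = 0.294^(-0.0313) = 1.039060
δ_res = (-8.098 + 1000) × 1.039060 − 1000 = 1030.646 − 1000 = 30.65‰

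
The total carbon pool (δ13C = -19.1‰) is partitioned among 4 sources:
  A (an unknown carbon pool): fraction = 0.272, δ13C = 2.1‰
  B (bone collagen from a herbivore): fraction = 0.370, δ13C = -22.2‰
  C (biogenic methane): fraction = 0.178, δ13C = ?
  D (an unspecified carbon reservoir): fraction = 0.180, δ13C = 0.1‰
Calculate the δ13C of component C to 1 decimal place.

-64.5‰

Isotope mass balance: δ_bulk = Σ fᵢ·δᵢ.
-19.1 = 0.272×(2.1) + 0.370×(-22.2) + 0.178×δ_C + 0.180×(0.1)
0.178·δ_C = -19.1 − (-7.625) = -11.475
δ_C = -11.475 / 0.178 = -64.47‰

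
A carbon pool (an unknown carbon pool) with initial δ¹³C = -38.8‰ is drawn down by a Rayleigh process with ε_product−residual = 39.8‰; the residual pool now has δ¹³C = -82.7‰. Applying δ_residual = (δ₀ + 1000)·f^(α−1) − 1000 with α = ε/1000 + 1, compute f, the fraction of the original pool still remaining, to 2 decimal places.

α − 1 = ε/1000 = 0.0398
(δ_res + 1000)/(δ₀ + 1000) = (-82.7 + 1000)/(-38.8 + 1000) = 917.3/961.2 = 0.954328
f = 0.954328^(1/0.0398) = exp(ln(0.954328)/0.0398) = exp(-0.04675/0.0398)
f = exp(-1.1746) = 0.3090

0.31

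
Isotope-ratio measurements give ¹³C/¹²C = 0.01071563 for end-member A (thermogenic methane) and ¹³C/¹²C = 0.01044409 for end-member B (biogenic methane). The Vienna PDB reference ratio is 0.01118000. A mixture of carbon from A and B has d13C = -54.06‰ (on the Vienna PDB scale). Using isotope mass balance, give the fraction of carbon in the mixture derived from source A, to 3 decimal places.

0.484

δ_A = (0.01071563/0.01118000 − 1)×1000 = (0.958464 − 1)×1000 = -41.536‰
δ_B = (0.01044409/0.01118000 − 1)×1000 = (0.934176 − 1)×1000 = -65.824‰
f_A = (δ_mix − δ_B)/(δ_A − δ_B) = (-54.06 − (-65.824))/(-41.536 − (-65.824))
f_A = 11.764 / 24.288 = 0.4843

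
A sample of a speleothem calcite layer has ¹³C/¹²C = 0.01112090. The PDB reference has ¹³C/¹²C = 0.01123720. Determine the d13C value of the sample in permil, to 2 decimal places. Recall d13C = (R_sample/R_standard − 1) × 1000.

-10.35 permil

d13C = (R_sample / R_standard − 1) × 1000
R_sample / R_standard = 0.01112090 / 0.01123720 = 0.989650
d13C = (0.989650 − 1) × 1000 = -10.350 permil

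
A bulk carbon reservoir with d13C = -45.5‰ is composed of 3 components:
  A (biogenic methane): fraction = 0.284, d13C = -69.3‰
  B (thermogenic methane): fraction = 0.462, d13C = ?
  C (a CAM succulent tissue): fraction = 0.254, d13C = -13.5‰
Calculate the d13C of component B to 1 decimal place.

-48.5‰

Isotope mass balance: δ_bulk = Σ fᵢ·δᵢ.
-45.5 = 0.284×(-69.3) + 0.462×δ_B + 0.254×(-13.5)
0.462·δ_B = -45.5 − (-23.110) = -22.390
δ_B = -22.390 / 0.462 = -48.46‰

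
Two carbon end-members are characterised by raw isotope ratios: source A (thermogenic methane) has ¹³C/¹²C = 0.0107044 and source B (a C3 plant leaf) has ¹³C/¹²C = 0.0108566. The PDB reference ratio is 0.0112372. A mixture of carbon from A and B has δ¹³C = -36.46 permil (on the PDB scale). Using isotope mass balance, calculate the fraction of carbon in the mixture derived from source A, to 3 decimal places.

δ_A = (0.0107044/0.0112372 − 1)×1000 = (0.952586 − 1)×1000 = -47.414 permil
δ_B = (0.0108566/0.0112372 − 1)×1000 = (0.966130 − 1)×1000 = -33.870 permil
f_A = (δ_mix − δ_B)/(δ_A − δ_B) = (-36.46 − (-33.870))/(-47.414 − (-33.870))
f_A = -2.590 / -13.544 = 0.1913

0.191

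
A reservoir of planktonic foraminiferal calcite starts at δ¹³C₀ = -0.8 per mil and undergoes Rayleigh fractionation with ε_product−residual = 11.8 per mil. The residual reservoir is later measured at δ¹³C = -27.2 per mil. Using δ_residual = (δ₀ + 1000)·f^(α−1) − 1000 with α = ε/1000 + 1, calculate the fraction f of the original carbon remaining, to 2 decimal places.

α − 1 = ε/1000 = 0.0118
(δ_res + 1000)/(δ₀ + 1000) = (-27.2 + 1000)/(-0.8 + 1000) = 972.8/999.2 = 0.973579
f = 0.973579^(1/0.0118) = exp(ln(0.973579)/0.0118) = exp(-0.02678/0.0118)
f = exp(-2.2692) = 0.1034

0.10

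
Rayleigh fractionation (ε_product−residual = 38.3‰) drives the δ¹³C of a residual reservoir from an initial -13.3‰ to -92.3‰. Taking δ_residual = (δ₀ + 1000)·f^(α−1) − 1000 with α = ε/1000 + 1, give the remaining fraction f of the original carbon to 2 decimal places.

0.11

α − 1 = ε/1000 = 0.0383
(δ_res + 1000)/(δ₀ + 1000) = (-92.3 + 1000)/(-13.3 + 1000) = 907.7/986.7 = 0.919935
f = 0.919935^(1/0.0383) = exp(ln(0.919935)/0.0383) = exp(-0.08345/0.0383)
f = exp(-2.1789) = 0.1132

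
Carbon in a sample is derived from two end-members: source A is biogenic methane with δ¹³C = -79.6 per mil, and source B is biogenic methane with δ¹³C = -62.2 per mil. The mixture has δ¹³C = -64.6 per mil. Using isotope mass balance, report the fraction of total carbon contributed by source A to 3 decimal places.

0.138

δ_mix = f_A·δ_A + (1 − f_A)·δ_B  ⇒  f_A = (δ_mix − δ_B)/(δ_A − δ_B)
f_A = (-64.6 − (-62.2)) / (-79.6 − (-62.2))
f_A = -2.4 / -17.4 = 0.1379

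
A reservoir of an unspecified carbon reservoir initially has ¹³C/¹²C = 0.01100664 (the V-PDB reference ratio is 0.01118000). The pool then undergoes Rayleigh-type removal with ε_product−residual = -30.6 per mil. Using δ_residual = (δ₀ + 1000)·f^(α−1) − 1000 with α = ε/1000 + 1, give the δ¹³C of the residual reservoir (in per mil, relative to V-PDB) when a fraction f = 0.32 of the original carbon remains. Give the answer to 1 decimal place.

δ₀ = (0.01100664/0.01118000 − 1)×1000 = (0.984494 − 1)×1000 = -15.506 per mil
α − 1 = ε/1000 = -0.0306
f^(α−1) = 0.32^(-0.0306) = 1.035482
δ_res = (-15.506 + 1000) × 1.035482 − 1000 = 1019.425 − 1000 = 19.43 per mil

19.4 per mil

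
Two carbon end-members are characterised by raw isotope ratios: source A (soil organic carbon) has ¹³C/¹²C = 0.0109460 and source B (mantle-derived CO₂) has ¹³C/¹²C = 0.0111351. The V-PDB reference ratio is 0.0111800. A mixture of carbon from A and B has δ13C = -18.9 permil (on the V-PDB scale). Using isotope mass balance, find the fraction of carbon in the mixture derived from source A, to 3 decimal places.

0.880

δ_A = (0.0109460/0.0111800 − 1)×1000 = (0.979070 − 1)×1000 = -20.930 permil
δ_B = (0.0111351/0.0111800 − 1)×1000 = (0.995984 − 1)×1000 = -4.016 permil
f_A = (δ_mix − δ_B)/(δ_A − δ_B) = (-18.9 − (-4.016))/(-20.930 − (-4.016))
f_A = -14.884 / -16.914 = 0.8800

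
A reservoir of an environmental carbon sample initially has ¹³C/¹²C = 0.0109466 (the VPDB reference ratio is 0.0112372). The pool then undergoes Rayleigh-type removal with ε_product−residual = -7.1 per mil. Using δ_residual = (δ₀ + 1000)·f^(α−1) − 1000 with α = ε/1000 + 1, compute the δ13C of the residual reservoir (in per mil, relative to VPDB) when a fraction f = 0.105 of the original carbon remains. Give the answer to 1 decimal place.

-10.1 per mil

δ₀ = (0.0109466/0.0112372 − 1)×1000 = (0.974139 − 1)×1000 = -25.861 per mil
α − 1 = ε/1000 = -0.0071
f^(α−1) = 0.105^(-0.0071) = 1.016131
δ_res = (-25.861 + 1000) × 1.016131 − 1000 = 989.853 − 1000 = -10.15 per mil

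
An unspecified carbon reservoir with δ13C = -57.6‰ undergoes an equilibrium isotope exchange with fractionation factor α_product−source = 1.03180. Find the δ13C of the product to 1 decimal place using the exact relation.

δ_product = (δ_source + 1000)·α − 1000
δ_product = (-57.6 + 1000) × 1.03180 − 1000
δ_product = 972.368 − 1000 = -27.63‰

-27.6‰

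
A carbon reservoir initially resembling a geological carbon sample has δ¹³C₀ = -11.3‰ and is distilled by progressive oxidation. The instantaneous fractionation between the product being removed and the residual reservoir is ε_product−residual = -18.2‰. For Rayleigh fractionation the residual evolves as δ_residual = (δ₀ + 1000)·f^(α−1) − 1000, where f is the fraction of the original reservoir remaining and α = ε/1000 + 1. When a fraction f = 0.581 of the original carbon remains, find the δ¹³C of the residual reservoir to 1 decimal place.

-1.5‰

Rayleigh residual: δ_res = (δ₀ + 1000)·f^(α−1) − 1000
α = ε/1000 + 1 = 0.98180, so α − 1 = -0.01820
f^(α−1) = 0.581^(-0.01820) = 1.009932
δ_res = (-11.3 + 1000) × 1.009932 − 1000 = 998.519 − 1000 = -1.48‰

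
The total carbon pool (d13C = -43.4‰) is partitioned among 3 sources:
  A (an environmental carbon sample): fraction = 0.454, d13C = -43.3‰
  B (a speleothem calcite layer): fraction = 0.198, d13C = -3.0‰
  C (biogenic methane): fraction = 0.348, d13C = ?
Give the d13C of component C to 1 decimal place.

Isotope mass balance: δ_bulk = Σ fᵢ·δᵢ.
-43.4 = 0.454×(-43.3) + 0.198×(-3.0) + 0.348×δ_C
0.348·δ_C = -43.4 − (-20.252) = -23.148
δ_C = -23.148 / 0.348 = -66.52‰

-66.5‰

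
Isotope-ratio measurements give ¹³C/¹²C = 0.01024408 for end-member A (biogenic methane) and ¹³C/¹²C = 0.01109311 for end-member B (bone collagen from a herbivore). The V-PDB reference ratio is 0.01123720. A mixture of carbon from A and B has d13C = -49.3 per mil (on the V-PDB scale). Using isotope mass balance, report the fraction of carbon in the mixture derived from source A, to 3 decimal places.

0.483

δ_A = (0.01024408/0.01123720 − 1)×1000 = (0.911622 − 1)×1000 = -88.378 per mil
δ_B = (0.01109311/0.01123720 − 1)×1000 = (0.987177 − 1)×1000 = -12.823 per mil
f_A = (δ_mix − δ_B)/(δ_A − δ_B) = (-49.3 − (-12.823))/(-88.378 − (-12.823))
f_A = -36.477 / -75.555 = 0.4828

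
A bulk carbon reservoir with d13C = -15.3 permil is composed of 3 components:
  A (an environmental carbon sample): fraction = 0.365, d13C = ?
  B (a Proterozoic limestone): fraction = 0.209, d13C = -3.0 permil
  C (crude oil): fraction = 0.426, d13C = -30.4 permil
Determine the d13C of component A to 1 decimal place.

-4.7 permil

Isotope mass balance: δ_bulk = Σ fᵢ·δᵢ.
-15.3 = 0.365×δ_A + 0.209×(-3.0) + 0.426×(-30.4)
0.365·δ_A = -15.3 − (-13.577) = -1.723
δ_A = -1.723 / 0.365 = -4.72 permil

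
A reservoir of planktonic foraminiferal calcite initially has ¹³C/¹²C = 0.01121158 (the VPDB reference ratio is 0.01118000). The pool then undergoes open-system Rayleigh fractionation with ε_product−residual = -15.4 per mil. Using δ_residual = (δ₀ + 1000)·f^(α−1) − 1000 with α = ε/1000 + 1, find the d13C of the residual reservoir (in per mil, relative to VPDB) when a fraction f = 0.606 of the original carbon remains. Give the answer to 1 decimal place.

10.6 per mil

δ₀ = (0.01121158/0.01118000 − 1)×1000 = (1.002825 − 1)×1000 = 2.825 per mil
α − 1 = ε/1000 = -0.0154
f^(α−1) = 0.606^(-0.0154) = 1.007743
δ_res = (2.825 + 1000) × 1.007743 − 1000 = 1010.590 − 1000 = 10.59 per mil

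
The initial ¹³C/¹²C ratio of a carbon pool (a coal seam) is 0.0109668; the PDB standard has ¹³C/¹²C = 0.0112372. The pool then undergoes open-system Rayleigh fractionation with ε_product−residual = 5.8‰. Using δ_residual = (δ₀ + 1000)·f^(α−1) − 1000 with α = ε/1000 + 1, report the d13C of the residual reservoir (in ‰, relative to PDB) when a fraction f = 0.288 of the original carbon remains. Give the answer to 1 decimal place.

-31.1‰

δ₀ = (0.0109668/0.0112372 − 1)×1000 = (0.975937 − 1)×1000 = -24.063‰
α − 1 = ε/1000 = 0.0058
f^(α−1) = 0.288^(0.0058) = 0.992806
δ_res = (-24.063 + 1000) × 0.992806 − 1000 = 968.916 − 1000 = -31.08‰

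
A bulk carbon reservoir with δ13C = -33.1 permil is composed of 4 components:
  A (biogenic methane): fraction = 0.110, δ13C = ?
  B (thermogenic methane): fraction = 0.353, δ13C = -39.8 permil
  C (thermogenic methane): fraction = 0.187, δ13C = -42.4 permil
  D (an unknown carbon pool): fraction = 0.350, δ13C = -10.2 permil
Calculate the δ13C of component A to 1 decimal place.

Isotope mass balance: δ_bulk = Σ fᵢ·δᵢ.
-33.1 = 0.110×δ_A + 0.353×(-39.8) + 0.187×(-42.4) + 0.350×(-10.2)
0.110·δ_A = -33.1 − (-25.548) = -7.552
δ_A = -7.552 / 0.110 = -68.65 permil

-68.7 permil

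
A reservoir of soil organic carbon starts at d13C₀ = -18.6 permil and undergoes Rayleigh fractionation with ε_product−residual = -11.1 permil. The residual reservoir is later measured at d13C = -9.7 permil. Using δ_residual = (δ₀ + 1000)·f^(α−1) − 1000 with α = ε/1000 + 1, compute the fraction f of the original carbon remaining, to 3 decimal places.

α − 1 = ε/1000 = -0.0111
(δ_res + 1000)/(δ₀ + 1000) = (-9.7 + 1000)/(-18.6 + 1000) = 990.3/981.4 = 1.009069
f = 1.009069^(1/-0.0111) = exp(ln(1.009069)/-0.0111) = exp(0.00903/-0.0111)
f = exp(-0.8133) = 0.4434

0.443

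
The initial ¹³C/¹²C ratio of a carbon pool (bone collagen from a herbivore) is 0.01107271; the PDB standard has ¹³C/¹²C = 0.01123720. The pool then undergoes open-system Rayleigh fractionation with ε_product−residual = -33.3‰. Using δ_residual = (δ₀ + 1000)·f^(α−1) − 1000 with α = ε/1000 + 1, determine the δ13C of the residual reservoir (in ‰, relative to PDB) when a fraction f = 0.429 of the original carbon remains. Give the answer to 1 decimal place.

δ₀ = (0.01107271/0.01123720 − 1)×1000 = (0.985362 − 1)×1000 = -14.638‰
α − 1 = ε/1000 = -0.0333
f^(α−1) = 0.429^(-0.0333) = 1.028583
δ_res = (-14.638 + 1000) × 1.028583 − 1000 = 1013.526 − 1000 = 13.53‰

13.5‰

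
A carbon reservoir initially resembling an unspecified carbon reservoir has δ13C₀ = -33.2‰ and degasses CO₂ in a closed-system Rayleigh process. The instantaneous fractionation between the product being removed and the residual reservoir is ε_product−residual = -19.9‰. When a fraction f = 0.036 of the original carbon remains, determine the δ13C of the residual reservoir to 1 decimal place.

32.9‰

Rayleigh residual: δ_res = (δ₀ + 1000)·f^(α−1) − 1000
α = ε/1000 + 1 = 0.98010, so α − 1 = -0.01990
f^(α−1) = 0.036^(-0.01990) = 1.068389
δ_res = (-33.2 + 1000) × 1.068389 − 1000 = 1032.919 − 1000 = 32.92‰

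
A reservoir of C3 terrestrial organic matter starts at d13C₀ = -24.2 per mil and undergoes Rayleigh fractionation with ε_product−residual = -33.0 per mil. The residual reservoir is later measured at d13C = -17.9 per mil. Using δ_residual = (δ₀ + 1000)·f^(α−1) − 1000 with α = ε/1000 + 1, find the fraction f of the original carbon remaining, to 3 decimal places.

0.823

α − 1 = ε/1000 = -0.0330
(δ_res + 1000)/(δ₀ + 1000) = (-17.9 + 1000)/(-24.2 + 1000) = 982.1/975.8 = 1.006456
f = 1.006456^(1/-0.0330) = exp(ln(1.006456)/-0.0330) = exp(0.00644/-0.0330)
f = exp(-0.1950) = 0.8228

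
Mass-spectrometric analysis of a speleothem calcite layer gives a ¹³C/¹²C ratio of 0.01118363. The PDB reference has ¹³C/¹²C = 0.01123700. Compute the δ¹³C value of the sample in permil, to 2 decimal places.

-4.75 permil

δ¹³C = (R_sample / R_standard − 1) × 1000
R_sample / R_standard = 0.01118363 / 0.01123700 = 0.995251
δ¹³C = (0.995251 − 1) × 1000 = -4.749 permil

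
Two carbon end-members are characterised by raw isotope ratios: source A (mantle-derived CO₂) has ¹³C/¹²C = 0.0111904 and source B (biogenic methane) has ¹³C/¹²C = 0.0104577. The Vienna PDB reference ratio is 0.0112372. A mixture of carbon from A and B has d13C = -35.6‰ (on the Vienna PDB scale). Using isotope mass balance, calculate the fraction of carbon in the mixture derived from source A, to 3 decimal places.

0.518

δ_A = (0.0111904/0.0112372 − 1)×1000 = (0.995835 − 1)×1000 = -4.165‰
δ_B = (0.0104577/0.0112372 − 1)×1000 = (0.930632 − 1)×1000 = -69.368‰
f_A = (δ_mix − δ_B)/(δ_A − δ_B) = (-35.6 − (-69.368))/(-4.165 − (-69.368))
f_A = 33.768 / 65.203 = 0.5179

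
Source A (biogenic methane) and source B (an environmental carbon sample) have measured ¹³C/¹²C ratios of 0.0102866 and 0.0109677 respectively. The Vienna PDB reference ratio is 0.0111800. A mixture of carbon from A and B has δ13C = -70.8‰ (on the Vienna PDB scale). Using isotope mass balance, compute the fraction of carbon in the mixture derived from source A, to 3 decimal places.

δ_A = (0.0102866/0.0111800 − 1)×1000 = (0.920089 − 1)×1000 = -79.911‰
δ_B = (0.0109677/0.0111800 − 1)×1000 = (0.981011 − 1)×1000 = -18.989‰
f_A = (δ_mix − δ_B)/(δ_A − δ_B) = (-70.8 − (-18.989))/(-79.911 − (-18.989))
f_A = -51.811 / -60.921 = 0.8505

0.850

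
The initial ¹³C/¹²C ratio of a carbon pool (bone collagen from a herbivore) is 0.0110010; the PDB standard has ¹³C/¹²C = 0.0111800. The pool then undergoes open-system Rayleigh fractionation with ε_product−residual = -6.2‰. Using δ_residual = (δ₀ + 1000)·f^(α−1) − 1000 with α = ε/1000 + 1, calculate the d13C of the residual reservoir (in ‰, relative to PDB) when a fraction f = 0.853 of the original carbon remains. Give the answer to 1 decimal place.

δ₀ = (0.0110010/0.0111800 − 1)×1000 = (0.983989 − 1)×1000 = -16.011‰
α − 1 = ε/1000 = -0.0062
f^(α−1) = 0.853^(-0.0062) = 1.000986
δ_res = (-16.011 + 1000) × 1.000986 − 1000 = 984.960 − 1000 = -15.04‰

-15.0‰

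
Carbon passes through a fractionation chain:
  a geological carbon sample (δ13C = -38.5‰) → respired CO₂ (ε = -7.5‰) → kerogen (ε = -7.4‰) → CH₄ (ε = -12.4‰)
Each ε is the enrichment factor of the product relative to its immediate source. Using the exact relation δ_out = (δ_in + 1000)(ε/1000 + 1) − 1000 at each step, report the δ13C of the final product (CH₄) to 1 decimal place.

-64.5‰

step 1: δ = (-38.50 + 1000)·(-7.5/1000 + 1) − 1000 = -45.71‰
step 2: δ = (-45.71 + 1000)·(-7.4/1000 + 1) − 1000 = -52.77‰
step 3: δ = (-52.77 + 1000)·(-12.4/1000 + 1) − 1000 = -64.52‰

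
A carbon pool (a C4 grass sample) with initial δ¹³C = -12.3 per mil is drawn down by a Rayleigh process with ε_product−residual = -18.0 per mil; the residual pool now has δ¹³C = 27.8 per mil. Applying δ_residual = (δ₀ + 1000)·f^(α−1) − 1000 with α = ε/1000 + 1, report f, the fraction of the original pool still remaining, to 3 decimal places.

α − 1 = ε/1000 = -0.0180
(δ_res + 1000)/(δ₀ + 1000) = (27.8 + 1000)/(-12.3 + 1000) = 1027.8/987.7 = 1.040599
f = 1.040599^(1/-0.0180) = exp(ln(1.040599)/-0.0180) = exp(0.03980/-0.0180)
f = exp(-2.2109) = 0.1096

0.110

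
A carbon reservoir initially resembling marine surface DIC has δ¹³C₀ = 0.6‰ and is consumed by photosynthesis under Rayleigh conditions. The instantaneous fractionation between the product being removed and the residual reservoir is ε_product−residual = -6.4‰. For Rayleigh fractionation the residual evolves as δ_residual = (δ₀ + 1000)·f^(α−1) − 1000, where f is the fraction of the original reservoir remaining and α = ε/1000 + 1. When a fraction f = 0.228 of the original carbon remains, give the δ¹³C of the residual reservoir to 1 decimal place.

Rayleigh residual: δ_res = (δ₀ + 1000)·f^(α−1) − 1000
α = ε/1000 + 1 = 0.99360, so α − 1 = -0.00640
f^(α−1) = 0.228^(-0.00640) = 1.009507
δ_res = (0.6 + 1000) × 1.009507 − 1000 = 1010.112 − 1000 = 10.11‰

10.1‰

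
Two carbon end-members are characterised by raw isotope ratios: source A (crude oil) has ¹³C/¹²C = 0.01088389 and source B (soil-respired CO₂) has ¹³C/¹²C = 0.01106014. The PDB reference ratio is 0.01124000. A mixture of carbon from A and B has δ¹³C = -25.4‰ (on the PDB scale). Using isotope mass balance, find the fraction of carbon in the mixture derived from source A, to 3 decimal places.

0.599

δ_A = (0.01088389/0.01124000 − 1)×1000 = (0.968318 − 1)×1000 = -31.682‰
δ_B = (0.01106014/0.01124000 − 1)×1000 = (0.983998 − 1)×1000 = -16.002‰
f_A = (δ_mix − δ_B)/(δ_A − δ_B) = (-25.4 − (-16.002))/(-31.682 − (-16.002))
f_A = -9.398 / -15.681 = 0.5994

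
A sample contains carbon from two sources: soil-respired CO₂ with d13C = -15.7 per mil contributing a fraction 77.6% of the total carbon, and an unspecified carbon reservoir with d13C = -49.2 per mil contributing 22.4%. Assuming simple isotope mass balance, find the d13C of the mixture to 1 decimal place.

-23.2 per mil

δ_mix = f_A·δ_A + f_B·δ_B
δ_mix = 0.776 × (-15.7) + 0.224 × (-49.2)
δ_mix = -12.18 + -11.02 = -23.20 per mil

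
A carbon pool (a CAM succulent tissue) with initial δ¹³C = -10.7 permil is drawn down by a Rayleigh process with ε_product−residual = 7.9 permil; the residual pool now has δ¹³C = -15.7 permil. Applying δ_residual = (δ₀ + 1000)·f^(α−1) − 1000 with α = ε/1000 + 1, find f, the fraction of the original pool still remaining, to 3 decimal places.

0.527

α − 1 = ε/1000 = 0.0079
(δ_res + 1000)/(δ₀ + 1000) = (-15.7 + 1000)/(-10.7 + 1000) = 984.3/989.3 = 0.994946
f = 0.994946^(1/0.0079) = exp(ln(0.994946)/0.0079) = exp(-0.00507/0.0079)
f = exp(-0.6414) = 0.5266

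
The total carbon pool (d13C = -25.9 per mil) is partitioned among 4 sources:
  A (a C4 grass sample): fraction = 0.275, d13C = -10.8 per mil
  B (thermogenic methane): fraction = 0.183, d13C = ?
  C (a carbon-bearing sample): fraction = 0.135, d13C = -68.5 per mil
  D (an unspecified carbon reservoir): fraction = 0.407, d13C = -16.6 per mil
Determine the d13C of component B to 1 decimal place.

-37.8 per mil

Isotope mass balance: δ_bulk = Σ fᵢ·δᵢ.
-25.9 = 0.275×(-10.8) + 0.183×δ_B + 0.135×(-68.5) + 0.407×(-16.6)
0.183·δ_B = -25.9 − (-18.974) = -6.926
δ_B = -6.926 / 0.183 = -37.85 per mil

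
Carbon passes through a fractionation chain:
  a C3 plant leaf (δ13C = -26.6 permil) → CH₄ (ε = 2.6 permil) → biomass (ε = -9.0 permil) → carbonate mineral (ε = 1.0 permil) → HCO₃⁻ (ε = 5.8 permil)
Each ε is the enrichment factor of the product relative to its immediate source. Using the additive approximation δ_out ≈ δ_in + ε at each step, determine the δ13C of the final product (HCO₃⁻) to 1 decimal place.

-26.2 permil

step 1: δ ≈ -26.6 + (2.6) = -24.0 permil
step 2: δ ≈ -24.0 + (-9.0) = -33.0 permil
step 3: δ ≈ -33.0 + (1.0) = -32.0 permil
step 4: δ ≈ -32.0 + (5.8) = -26.2 permil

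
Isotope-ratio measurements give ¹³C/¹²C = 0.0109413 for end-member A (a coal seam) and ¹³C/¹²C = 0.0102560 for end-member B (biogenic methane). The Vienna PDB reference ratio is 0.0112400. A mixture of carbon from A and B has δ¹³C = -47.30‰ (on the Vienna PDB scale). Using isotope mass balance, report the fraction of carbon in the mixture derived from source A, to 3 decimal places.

0.660

δ_A = (0.0109413/0.0112400 − 1)×1000 = (0.973425 − 1)×1000 = -26.575‰
δ_B = (0.0102560/0.0112400 − 1)×1000 = (0.912456 − 1)×1000 = -87.544‰
f_A = (δ_mix − δ_B)/(δ_A − δ_B) = (-47.30 − (-87.544))/(-26.575 − (-87.544))
f_A = 40.244 / 60.970 = 0.6601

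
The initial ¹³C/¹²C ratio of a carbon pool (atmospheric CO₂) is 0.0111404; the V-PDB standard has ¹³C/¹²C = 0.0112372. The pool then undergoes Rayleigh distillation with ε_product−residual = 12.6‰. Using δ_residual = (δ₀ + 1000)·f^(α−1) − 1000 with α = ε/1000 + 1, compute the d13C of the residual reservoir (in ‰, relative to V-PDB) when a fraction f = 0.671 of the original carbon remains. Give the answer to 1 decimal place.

δ₀ = (0.0111404/0.0112372 − 1)×1000 = (0.991386 − 1)×1000 = -8.614‰
α − 1 = ε/1000 = 0.0126
f^(α−1) = 0.671^(0.0126) = 0.994985
δ_res = (-8.614 + 1000) × 0.994985 − 1000 = 986.414 − 1000 = -13.59‰

-13.6‰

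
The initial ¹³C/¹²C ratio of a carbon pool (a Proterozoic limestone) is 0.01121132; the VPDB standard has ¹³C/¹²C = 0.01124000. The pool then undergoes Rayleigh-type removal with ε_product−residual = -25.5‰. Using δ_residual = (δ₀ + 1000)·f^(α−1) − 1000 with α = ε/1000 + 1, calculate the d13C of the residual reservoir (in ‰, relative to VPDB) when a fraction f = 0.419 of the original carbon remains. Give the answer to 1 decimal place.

19.8‰

δ₀ = (0.01121132/0.01124000 − 1)×1000 = (0.997448 − 1)×1000 = -2.552‰
α − 1 = ε/1000 = -0.0255
f^(α−1) = 0.419^(-0.0255) = 1.022430
δ_res = (-2.552 + 1000) × 1.022430 − 1000 = 1019.821 − 1000 = 19.82‰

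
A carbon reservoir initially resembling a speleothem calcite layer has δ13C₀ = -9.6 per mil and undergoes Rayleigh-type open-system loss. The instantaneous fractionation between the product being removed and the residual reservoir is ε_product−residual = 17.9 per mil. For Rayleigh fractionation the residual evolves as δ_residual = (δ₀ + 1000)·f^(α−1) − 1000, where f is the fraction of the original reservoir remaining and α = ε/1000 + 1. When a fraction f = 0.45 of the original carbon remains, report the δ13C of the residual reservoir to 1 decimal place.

Rayleigh residual: δ_res = (δ₀ + 1000)·f^(α−1) − 1000
α = ε/1000 + 1 = 1.01790, so α − 1 = 0.01790
f^(α−1) = 0.45^(0.01790) = 0.985808
δ_res = (-9.6 + 1000) × 0.985808 − 1000 = 976.345 − 1000 = -23.66 per mil

-23.7 per mil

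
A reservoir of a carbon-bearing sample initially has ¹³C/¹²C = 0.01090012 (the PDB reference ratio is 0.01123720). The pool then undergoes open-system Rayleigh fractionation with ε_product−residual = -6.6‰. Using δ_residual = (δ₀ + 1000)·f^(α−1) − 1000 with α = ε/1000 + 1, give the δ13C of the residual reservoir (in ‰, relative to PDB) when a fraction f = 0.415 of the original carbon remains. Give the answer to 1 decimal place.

δ₀ = (0.01090012/0.01123720 − 1)×1000 = (0.970003 − 1)×1000 = -29.997‰
α − 1 = ε/1000 = -0.0066
f^(α−1) = 0.415^(-0.0066) = 1.005821
δ_res = (-29.997 + 1000) × 1.005821 − 1000 = 975.650 − 1000 = -24.35‰

-24.3‰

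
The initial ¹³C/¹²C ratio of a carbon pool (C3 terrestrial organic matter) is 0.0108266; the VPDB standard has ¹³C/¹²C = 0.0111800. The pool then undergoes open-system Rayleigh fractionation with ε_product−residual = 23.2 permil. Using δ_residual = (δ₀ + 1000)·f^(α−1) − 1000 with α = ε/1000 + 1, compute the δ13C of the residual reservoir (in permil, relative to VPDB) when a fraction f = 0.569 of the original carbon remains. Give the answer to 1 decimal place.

-44.2 permil

δ₀ = (0.0108266/0.0111800 − 1)×1000 = (0.968390 − 1)×1000 = -31.610 permil
α − 1 = ε/1000 = 0.0232
f^(α−1) = 0.569^(0.0232) = 0.987003
δ_res = (-31.610 + 1000) × 0.987003 − 1000 = 955.804 − 1000 = -44.20 permil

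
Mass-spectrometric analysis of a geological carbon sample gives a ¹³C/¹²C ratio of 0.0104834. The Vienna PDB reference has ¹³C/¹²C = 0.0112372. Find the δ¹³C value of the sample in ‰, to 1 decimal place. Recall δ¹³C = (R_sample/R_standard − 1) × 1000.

δ¹³C = (R_sample / R_standard − 1) × 1000
R_sample / R_standard = 0.0104834 / 0.0112372 = 0.932919
δ¹³C = (0.932919 − 1) × 1000 = -67.08‰

-67.1‰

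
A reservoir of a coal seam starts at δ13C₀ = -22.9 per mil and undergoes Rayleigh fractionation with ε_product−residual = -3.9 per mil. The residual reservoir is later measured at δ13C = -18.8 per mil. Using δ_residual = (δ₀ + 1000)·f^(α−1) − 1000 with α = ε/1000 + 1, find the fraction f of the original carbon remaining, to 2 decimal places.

α − 1 = ε/1000 = -0.0039
(δ_res + 1000)/(δ₀ + 1000) = (-18.8 + 1000)/(-22.9 + 1000) = 981.2/977.1 = 1.004196
f = 1.004196^(1/-0.0039) = exp(ln(1.004196)/-0.0039) = exp(0.00419/-0.0039)
f = exp(-1.0737) = 0.3418

0.34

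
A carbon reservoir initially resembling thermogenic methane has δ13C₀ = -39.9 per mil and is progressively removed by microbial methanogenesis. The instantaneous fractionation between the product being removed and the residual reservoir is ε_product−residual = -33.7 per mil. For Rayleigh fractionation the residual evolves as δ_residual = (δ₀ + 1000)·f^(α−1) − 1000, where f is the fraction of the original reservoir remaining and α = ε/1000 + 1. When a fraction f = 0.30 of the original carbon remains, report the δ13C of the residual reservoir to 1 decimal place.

Rayleigh residual: δ_res = (δ₀ + 1000)·f^(α−1) − 1000
α = ε/1000 + 1 = 0.96630, so α − 1 = -0.03370
f^(α−1) = 0.30^(-0.03370) = 1.041408
δ_res = (-39.9 + 1000) × 1.041408 − 1000 = 999.856 − 1000 = -0.14 per mil

-0.1 per mil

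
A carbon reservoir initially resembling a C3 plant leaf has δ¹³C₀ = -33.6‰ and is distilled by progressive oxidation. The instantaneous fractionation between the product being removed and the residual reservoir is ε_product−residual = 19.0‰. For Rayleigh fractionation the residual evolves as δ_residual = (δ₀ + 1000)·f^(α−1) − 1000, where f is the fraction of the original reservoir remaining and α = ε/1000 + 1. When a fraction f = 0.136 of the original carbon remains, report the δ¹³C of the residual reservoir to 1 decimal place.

Rayleigh residual: δ_res = (δ₀ + 1000)·f^(α−1) − 1000
α = ε/1000 + 1 = 1.01900, so α − 1 = 0.01900
f^(α−1) = 0.136^(0.01900) = 0.962803
δ_res = (-33.6 + 1000) × 0.962803 − 1000 = 930.452 − 1000 = -69.55‰

-69.5‰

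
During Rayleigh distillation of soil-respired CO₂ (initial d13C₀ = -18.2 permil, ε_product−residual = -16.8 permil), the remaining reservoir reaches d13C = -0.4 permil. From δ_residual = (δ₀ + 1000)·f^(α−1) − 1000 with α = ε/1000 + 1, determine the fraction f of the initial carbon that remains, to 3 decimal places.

0.343

α − 1 = ε/1000 = -0.0168
(δ_res + 1000)/(δ₀ + 1000) = (-0.4 + 1000)/(-18.2 + 1000) = 999.6/981.8 = 1.018130
f = 1.018130^(1/-0.0168) = exp(ln(1.018130)/-0.0168) = exp(0.01797/-0.0168)
f = exp(-1.0695) = 0.3432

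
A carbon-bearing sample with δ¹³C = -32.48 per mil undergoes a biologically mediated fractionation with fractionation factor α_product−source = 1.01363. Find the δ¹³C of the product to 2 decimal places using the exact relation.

-19.29 per mil

δ_product = (δ_source + 1000)·α − 1000
δ_product = (-32.48 + 1000) × 1.01363 − 1000
δ_product = 980.707 − 1000 = -19.293 per mil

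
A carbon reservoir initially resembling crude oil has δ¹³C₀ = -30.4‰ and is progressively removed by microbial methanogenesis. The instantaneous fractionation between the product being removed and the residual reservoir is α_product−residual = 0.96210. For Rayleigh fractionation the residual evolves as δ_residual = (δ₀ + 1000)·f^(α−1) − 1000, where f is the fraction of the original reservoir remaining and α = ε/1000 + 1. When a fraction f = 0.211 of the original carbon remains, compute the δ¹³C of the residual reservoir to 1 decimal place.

Rayleigh residual: δ_res = (δ₀ + 1000)·f^(α−1) − 1000
α − 1 = -0.03790
f^(α−1) = 0.211^(-0.03790) = 1.060742
δ_res = (-30.4 + 1000) × 1.060742 − 1000 = 1028.495 − 1000 = 28.50‰

28.5‰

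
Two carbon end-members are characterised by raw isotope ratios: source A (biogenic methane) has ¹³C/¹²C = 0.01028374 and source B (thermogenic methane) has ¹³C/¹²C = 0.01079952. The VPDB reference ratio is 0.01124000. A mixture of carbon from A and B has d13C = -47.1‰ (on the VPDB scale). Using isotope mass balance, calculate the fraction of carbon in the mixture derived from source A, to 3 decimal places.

0.172

δ_A = (0.01028374/0.01124000 − 1)×1000 = (0.914923 − 1)×1000 = -85.077‰
δ_B = (0.01079952/0.01124000 − 1)×1000 = (0.960811 − 1)×1000 = -39.189‰
f_A = (δ_mix − δ_B)/(δ_A − δ_B) = (-47.1 − (-39.189))/(-85.077 − (-39.189))
f_A = -7.911 / -45.888 = 0.1724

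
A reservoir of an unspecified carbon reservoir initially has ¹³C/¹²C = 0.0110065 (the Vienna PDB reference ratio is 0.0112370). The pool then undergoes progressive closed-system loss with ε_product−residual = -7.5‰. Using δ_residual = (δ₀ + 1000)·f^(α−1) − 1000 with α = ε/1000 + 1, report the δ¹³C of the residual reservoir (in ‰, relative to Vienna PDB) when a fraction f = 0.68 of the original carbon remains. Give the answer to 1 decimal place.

δ₀ = (0.0110065/0.0112370 − 1)×1000 = (0.979487 − 1)×1000 = -20.513‰
α − 1 = ε/1000 = -0.0075
f^(α−1) = 0.68^(-0.0075) = 1.002897
δ_res = (-20.513 + 1000) × 1.002897 − 1000 = 982.325 − 1000 = -17.68‰

-17.7‰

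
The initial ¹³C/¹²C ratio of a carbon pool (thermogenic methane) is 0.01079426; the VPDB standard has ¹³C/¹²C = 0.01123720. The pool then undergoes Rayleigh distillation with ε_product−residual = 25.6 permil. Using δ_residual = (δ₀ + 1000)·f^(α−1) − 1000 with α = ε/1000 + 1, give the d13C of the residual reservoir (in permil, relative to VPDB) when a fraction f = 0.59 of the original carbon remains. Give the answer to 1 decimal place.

-52.3 permil

δ₀ = (0.01079426/0.01123720 − 1)×1000 = (0.960583 − 1)×1000 = -39.417 permil
α − 1 = ε/1000 = 0.0256
f^(α−1) = 0.59^(0.0256) = 0.986583
δ_res = (-39.417 + 1000) × 0.986583 − 1000 = 947.695 − 1000 = -52.31 permil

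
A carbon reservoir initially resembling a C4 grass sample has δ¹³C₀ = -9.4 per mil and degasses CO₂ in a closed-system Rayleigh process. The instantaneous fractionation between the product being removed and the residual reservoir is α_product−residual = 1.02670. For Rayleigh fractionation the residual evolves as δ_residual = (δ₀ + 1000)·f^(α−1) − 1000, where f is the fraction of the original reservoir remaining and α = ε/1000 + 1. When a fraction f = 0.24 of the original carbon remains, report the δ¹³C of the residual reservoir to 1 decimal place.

-46.4 per mil

Rayleigh residual: δ_res = (δ₀ + 1000)·f^(α−1) − 1000
α − 1 = 0.02670
f^(α−1) = 0.24^(0.02670) = 0.962613
δ_res = (-9.4 + 1000) × 0.962613 − 1000 = 953.564 − 1000 = -46.44 per mil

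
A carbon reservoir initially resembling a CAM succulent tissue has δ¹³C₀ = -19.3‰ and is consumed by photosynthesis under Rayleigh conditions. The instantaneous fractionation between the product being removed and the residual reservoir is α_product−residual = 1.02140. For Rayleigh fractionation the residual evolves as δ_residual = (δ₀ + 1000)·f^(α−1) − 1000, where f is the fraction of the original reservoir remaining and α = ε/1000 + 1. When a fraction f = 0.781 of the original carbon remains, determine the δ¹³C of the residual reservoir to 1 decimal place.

Rayleigh residual: δ_res = (δ₀ + 1000)·f^(α−1) − 1000
α − 1 = 0.02140
f^(α−1) = 0.781^(0.02140) = 0.994724
δ_res = (-19.3 + 1000) × 0.994724 − 1000 = 975.526 − 1000 = -24.47‰

-24.5‰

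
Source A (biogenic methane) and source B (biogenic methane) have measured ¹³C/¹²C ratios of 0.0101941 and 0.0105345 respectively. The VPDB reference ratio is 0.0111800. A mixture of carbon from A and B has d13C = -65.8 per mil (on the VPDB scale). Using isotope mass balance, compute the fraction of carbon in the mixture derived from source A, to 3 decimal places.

δ_A = (0.0101941/0.0111800 − 1)×1000 = (0.911816 − 1)×1000 = -88.184 per mil
δ_B = (0.0105345/0.0111800 − 1)×1000 = (0.942263 − 1)×1000 = -57.737 per mil
f_A = (δ_mix − δ_B)/(δ_A − δ_B) = (-65.8 − (-57.737))/(-88.184 − (-57.737))
f_A = -8.063 / -30.447 = 0.2648

0.265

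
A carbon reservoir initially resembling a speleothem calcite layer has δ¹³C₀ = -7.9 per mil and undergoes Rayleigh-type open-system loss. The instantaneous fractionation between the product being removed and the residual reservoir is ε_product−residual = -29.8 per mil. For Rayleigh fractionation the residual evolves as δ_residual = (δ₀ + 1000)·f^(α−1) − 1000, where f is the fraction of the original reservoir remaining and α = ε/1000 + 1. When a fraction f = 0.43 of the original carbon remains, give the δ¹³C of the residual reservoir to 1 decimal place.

Rayleigh residual: δ_res = (δ₀ + 1000)·f^(α−1) − 1000
α = ε/1000 + 1 = 0.97020, so α − 1 = -0.02980
f^(α−1) = 0.43^(-0.02980) = 1.025469
δ_res = (-7.9 + 1000) × 1.025469 − 1000 = 1017.368 − 1000 = 17.37 per mil

17.4 per mil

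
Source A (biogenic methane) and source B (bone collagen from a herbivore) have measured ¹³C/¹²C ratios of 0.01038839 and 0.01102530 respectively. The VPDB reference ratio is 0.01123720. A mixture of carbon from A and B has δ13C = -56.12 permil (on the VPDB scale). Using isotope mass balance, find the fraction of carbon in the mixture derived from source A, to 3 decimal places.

0.657

δ_A = (0.01038839/0.01123720 − 1)×1000 = (0.924464 − 1)×1000 = -75.536 permil
δ_B = (0.01102530/0.01123720 − 1)×1000 = (0.981143 − 1)×1000 = -18.857 permil
f_A = (δ_mix − δ_B)/(δ_A − δ_B) = (-56.12 − (-18.857))/(-75.536 − (-18.857))
f_A = -37.263 / -56.679 = 0.6574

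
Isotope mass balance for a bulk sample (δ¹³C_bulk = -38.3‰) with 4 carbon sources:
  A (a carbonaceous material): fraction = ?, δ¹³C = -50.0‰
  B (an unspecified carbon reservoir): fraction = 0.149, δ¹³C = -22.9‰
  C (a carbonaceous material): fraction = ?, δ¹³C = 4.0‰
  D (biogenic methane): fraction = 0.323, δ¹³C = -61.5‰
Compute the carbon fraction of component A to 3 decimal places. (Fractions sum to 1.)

0.317

Let f_A and f_C be the unknown fractions; fractions sum to 1 so f_A + f_C = 0.528.
Mass balance: Σ fᵢ·δᵢ = δ_bulk ⇒ f_A·(-50.0) + f_C·(4.0) = -38.3 − (-23.277) = -15.023
Substitute f_C = 0.528 − f_A:
f_A·(-50.0 − 4.0) = -15.023 − 0.528×(4.0) = -17.135
f_A = -17.135 / -54.0 = 0.3173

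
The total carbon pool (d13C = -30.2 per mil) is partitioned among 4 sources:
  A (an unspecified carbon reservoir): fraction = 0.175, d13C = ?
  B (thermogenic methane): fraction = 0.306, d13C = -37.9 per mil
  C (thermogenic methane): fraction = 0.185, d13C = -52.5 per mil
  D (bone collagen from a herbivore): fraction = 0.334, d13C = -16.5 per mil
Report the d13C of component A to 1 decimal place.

-19.3 per mil

Isotope mass balance: δ_bulk = Σ fᵢ·δᵢ.
-30.2 = 0.175×δ_A + 0.306×(-37.9) + 0.185×(-52.5) + 0.334×(-16.5)
0.175·δ_A = -30.2 − (-26.821) = -3.379
δ_A = -3.379 / 0.175 = -19.31 per mil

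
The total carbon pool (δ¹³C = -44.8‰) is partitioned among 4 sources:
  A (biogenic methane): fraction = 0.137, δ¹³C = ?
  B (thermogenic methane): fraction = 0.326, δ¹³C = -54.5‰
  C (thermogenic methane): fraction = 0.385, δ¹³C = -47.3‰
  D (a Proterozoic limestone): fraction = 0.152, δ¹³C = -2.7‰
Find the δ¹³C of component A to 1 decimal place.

-61.4‰

Isotope mass balance: δ_bulk = Σ fᵢ·δᵢ.
-44.8 = 0.137×δ_A + 0.326×(-54.5) + 0.385×(-47.3) + 0.152×(-2.7)
0.137·δ_A = -44.8 − (-36.388) = -8.412
δ_A = -8.412 / 0.137 = -61.40‰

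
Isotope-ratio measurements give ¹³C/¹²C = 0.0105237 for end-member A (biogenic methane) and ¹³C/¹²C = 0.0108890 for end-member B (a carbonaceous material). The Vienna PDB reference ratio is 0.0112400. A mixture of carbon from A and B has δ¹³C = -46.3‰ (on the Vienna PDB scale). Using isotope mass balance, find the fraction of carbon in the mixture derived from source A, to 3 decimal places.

0.464

δ_A = (0.0105237/0.0112400 − 1)×1000 = (0.936272 − 1)×1000 = -63.728‰
δ_B = (0.0108890/0.0112400 − 1)×1000 = (0.968772 − 1)×1000 = -31.228‰
f_A = (δ_mix − δ_B)/(δ_A − δ_B) = (-46.3 − (-31.228))/(-63.728 − (-31.228))
f_A = -15.072 / -32.500 = 0.4638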